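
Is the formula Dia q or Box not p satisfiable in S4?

1. Dia q or Box not p, u
2. Box not p, u   [or-rule on 1 (branches; this branch)]
3. not p, u   [Box-rule on 2 via uRu]
Accessibility: uRu

Yes, satisfiable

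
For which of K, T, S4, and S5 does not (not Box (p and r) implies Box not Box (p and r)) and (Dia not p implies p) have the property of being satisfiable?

S5-tableau for the formula:
1. not (not Box (p and r) implies Box not Box (p and r)) and (Dia not p implies p), w0
2. not (not Box (p and r) implies Box not Box (p and r)), w0   [and-rule on 1]
3. Dia not p implies p, w0   [and-rule on 1]
4. not Box (p and r), w0   [neg-implies-rule on 2]
5. not Box not Box (p and r), w0   [neg-implies-rule on 2]
6. not Dia not p, w0   [implies-rule on 3 (branches; this branch)]
7. p, w0   [neg-Dia-rule on 6 via w0Rw0]
8. not (p and r), w1   [neg-Box-rule on 4: fresh world w1, w0Rw1]
9. p, w1   [neg-Dia-rule on 6 via w0Rw1]
10. not r, w1   [neg-and-rule on 8 (branches; this branch)]
11. Box (p and r), w2   [neg-Box-rule on 5: fresh world w2, w0Rw2]
12. p, w2   [neg-Dia-rule on 6 via w0Rw2]
13. p and r, w0   [Box-rule on 11 via w2Rw0]
14. r, w0   [and-rule on 13]
15. p and r, w1   [Box-rule on 11 via w2Rw1]
16. r, w1   [and-rule on 15]
Accessibility: w0Rw0, w0Rw1, w0Rw2, w1Rw0, w1Rw1, w1Rw2, w2Rw0, w2Rw1, w2Rw2
Branch closes: r and not r both at w1.
Every branch closes (one shown): unsatisfiable in S5.
S4-tableau for the formula:
1. not (not Box (p and r) implies Box not Box (p and r)) and (Dia not p implies p), w0
2. not (not Box (p and r) implies Box not Box (p and r)), w0   [and-rule on 1]
3. Dia not p implies p, w0   [and-rule on 1]
4. not Box (p and r), w0   [neg-implies-rule on 2]
5. not Box not Box (p and r), w0   [neg-implies-rule on 2]
6. p, w0   [implies-rule on 3 (branches; this branch)]
7. not (p and r), w1   [neg-Box-rule on 4: fresh world w1, w0Rw1]
8. not r, w1   [neg-and-rule on 7 (branches; this branch)]
9. Box (p and r), w2   [neg-Box-rule on 5: fresh world w2, w0Rw2]
10. p and r, w2   [Box-rule on 9 via w2Rw2]
11. p, w2   [and-rule on 10]
12. r, w2   [and-rule on 10]
Accessibility: w0Rw0, w0Rw1, w0Rw2, w1Rw1, w2Rw2
Complete open branch: satisfiable in S4, hence also in K, T (this S4-model is also a K-model and a T-model).

K, T, S4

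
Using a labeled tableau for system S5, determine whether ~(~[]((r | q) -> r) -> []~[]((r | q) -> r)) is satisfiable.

1. ~(~[]((r | q) -> r) -> []~[]((r | q) -> r)), w0
2. ~[]((r | q) -> r), w0
3. ~[]~[]((r | q) -> r), w0
4. ~((r | q) -> r), w1
5. r | q, w1
6. ~r, w1
7. q, w1
8. []((r | q) -> r), w2
9. (r | q) -> r, w0
10. (r | q) -> r, w1
11. (r | q) -> r, w2
12. ~(r | q), w0
13. ~r, w0
14. ~q, w0
15. ~(r | q), w1
16. ~q, w1
Accessibility: w0Rw0, w0Rw1, w0Rw2, w1Rw0, w1Rw1, w1Rw2, w2Rw0, w2Rw1, w2Rw2
Branch closes: q and ~q both at w1.
(One branch shown.) All branches close.

Unsatisfiable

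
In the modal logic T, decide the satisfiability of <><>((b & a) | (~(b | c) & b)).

Satisfiable

1. <><>((b & a) | (~(b | c) & b)), 0
2. <>((b & a) | (~(b | c) & b)), 1
3. (b & a) | (~(b | c) & b), 2
4. b & a, 2
5. b, 2
6. a, 2
Accessibility: 0R0, 0R1, 1R1, 1R2, 2R2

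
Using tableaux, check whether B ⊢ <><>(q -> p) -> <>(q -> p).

Not valid

Tableau for the negation ~(<><>(q -> p) -> <>(q -> p)):
1. ~(<><>(q -> p) -> <>(q -> p)), w0
2. <><>(q -> p), w0
3. ~<>(q -> p), w0
4. ~(q -> p), w0
5. q, w0
6. ~p, w0
7. <>(q -> p), w1
8. ~(q -> p), w1
9. q, w1
10. ~p, w1
11. q -> p, w2
12. p, w2
Accessibility: w0Rw0, w0Rw1, w1Rw0, w1Rw1, w1Rw2, w2Rw1, w2Rw2
The negation has an open branch (countermodel exists).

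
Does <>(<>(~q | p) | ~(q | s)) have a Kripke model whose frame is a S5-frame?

Yes, satisfiable

1. <>(<>(~q | p) | ~(q | s)), w0
2. <>(~q | p) | ~(q | s), w1   [<>-rule on 1: fresh world w1, w0Rw1]
3. ~(q | s), w1   [|-rule on 2 (branches; this branch)]
4. ~q, w1   [~|-rule on 3]
5. ~s, w1   [~|-rule on 3]
Accessibility: w0Rw0, w0Rw1, w1Rw0, w1Rw1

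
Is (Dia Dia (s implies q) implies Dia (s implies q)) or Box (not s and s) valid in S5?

Tableau for the negation not ((Dia Dia (s implies q) implies Dia (s implies q)) or Box (not s and s)):
1. not ((Dia Dia (s implies q) implies Dia (s implies q)) or Box (not s and s)), w0
2. not (Dia Dia (s implies q) implies Dia (s implies q)), w0
3. not Box (not s and s), w0
4. Dia Dia (s implies q), w0
5. not Dia (s implies q), w0
6. not (s implies q), w0
7. s, w0
8. not q, w0
9. not (not s and s), w1
10. not (s implies q), w1
11. s, w1
12. not q, w1
13. Dia (s implies q), w2
14. not (s implies q), w2
15. s, w2
16. not q, w2
17. s implies q, w3
18. not (s implies q), w3
19. s, w3
20. not q, w3
21. q, w3
Accessibility: w0Rw0, w0Rw1, w0Rw2, w0Rw3, w1Rw0, w1Rw1, w1Rw2, w1Rw3, w2Rw0, w2Rw1, w2Rw2, w2Rw3, w3Rw0, w3Rw1, w3Rw2, w3Rw3
Branch closes: q and not q both at w3.
Every branch of the negation's tableau closes; the branch above is one of them.

Valid in S5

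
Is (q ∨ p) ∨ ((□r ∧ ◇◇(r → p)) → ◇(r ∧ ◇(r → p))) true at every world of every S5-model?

Tableau for the negation ¬((q ∨ p) ∨ ((□r ∧ ◇◇(r → p)) → ◇(r ∧ ◇(r → p)))):
1. ¬((q ∨ p) ∨ ((□r ∧ ◇◇(r → p)) → ◇(r ∧ ◇(r → p)))), w0
2. ¬(q ∨ p), w0
3. ¬((□r ∧ ◇◇(r → p)) → ◇(r ∧ ◇(r → p))), w0
4. ¬q, w0
5. ¬p, w0
6. □r ∧ ◇◇(r → p), w0
7. ¬◇(r ∧ ◇(r → p)), w0
8. □r, w0
9. ◇◇(r → p), w0
10. ¬(r ∧ ◇(r → p)), w0
11. r, w0
12. ¬◇(r → p), w0
13. ¬(r → p), w0
14. ◇(r → p), w1
15. ¬(r ∧ ◇(r → p)), w1
16. r, w1
17. ¬(r → p), w1
18. ¬p, w1
19. ¬◇(r → p), w1
20. r → p, w2
21. ¬(r ∧ ◇(r → p)), w2
22. r, w2
23. ¬(r → p), w2
24. ¬p, w2
25. p, w2
Accessibility: w0Rw0, w0Rw1, w0Rw2, w1Rw0, w1Rw1, w1Rw2, w2Rw0, w2Rw1, w2Rw2
Branch closes: p and ¬p both at w2.
Every branch of the negation's tableau closes; the branch above is one of them.

Valid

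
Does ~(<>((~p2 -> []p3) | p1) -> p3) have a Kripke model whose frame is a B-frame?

Satisfiable (open branch found)

1. ~(<>((~p2 -> []p3) | p1) -> p3), w0
2. <>((~p2 -> []p3) | p1), w0   [~->-rule on 1]
3. ~p3, w0   [~->-rule on 1]
4. (~p2 -> []p3) | p1, w1   [<>-rule on 2: fresh world w1, w0Rw1]
5. p1, w1   [|-rule on 4 (branches; this branch)]
Accessibility: w0Rw0, w0Rw1, w1Rw0, w1Rw1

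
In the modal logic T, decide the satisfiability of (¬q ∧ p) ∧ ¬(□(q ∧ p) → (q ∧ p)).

No, unsatisfiable

1. (¬q ∧ p) ∧ ¬(□(q ∧ p) → (q ∧ p)), 0
2. ¬q ∧ p, 0   [∧-rule on 1]
3. ¬(□(q ∧ p) → (q ∧ p)), 0   [∧-rule on 1]
4. ¬q, 0   [∧-rule on 2]
5. p, 0   [∧-rule on 2]
6. □(q ∧ p), 0   [¬→-rule on 3]
7. ¬(q ∧ p), 0   [¬→-rule on 3]
8. q ∧ p, 0   [□-rule on 6 via 0R0]
9. q, 0   [∧-rule on 8]
Accessibility: 0R0
Branch closes: q and ¬q both at 0.
Every branch closes; the branch above is one of them.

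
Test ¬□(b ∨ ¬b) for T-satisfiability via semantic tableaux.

1. ¬□(b ∨ ¬b), w0
2. ¬(b ∨ ¬b), w1
3. ¬b, w1
4. b, w1
Accessibility: w0Rw0, w0Rw1, w1Rw1
Branch closes: b and ¬b both at w1.
(One branch shown.) All branches close.

Unsatisfiable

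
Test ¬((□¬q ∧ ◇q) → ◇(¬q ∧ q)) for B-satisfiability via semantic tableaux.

1. ¬((□¬q ∧ ◇q) → ◇(¬q ∧ q)), 0
2. □¬q ∧ ◇q, 0
3. ¬◇(¬q ∧ q), 0
4. □¬q, 0
5. ◇q, 0
6. ¬(¬q ∧ q), 0
7. ¬q, 0
8. q, 1
9. ¬(¬q ∧ q), 1
10. ¬q, 1
Accessibility: 0R0, 0R1, 1R0, 1R1
Branch closes: q and ¬q both at 1.
Every branch closes; the branch above is one of them.

No, unsatisfiable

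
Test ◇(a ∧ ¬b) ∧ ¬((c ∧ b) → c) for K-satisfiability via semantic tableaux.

No, unsatisfiable

1. ◇(a ∧ ¬b) ∧ ¬((c ∧ b) → c), u
2. ◇(a ∧ ¬b), u   [∧-rule on 1]
3. ¬((c ∧ b) → c), u   [∧-rule on 1]
4. c ∧ b, u   [¬→-rule on 3]
5. ¬c, u   [¬→-rule on 3]
6. c, u   [∧-rule on 4]
7. b, u   [∧-rule on 4]
Branch closes: c and ¬c both at u.
(One branch shown.) All branches close.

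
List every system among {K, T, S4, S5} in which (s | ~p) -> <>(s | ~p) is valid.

T-tableau for the negation ~((s | ~p) -> <>(s | ~p)):
1. ~((s | ~p) -> <>(s | ~p)), w0
2. s | ~p, w0
3. ~<>(s | ~p), w0
4. ~(s | ~p), w0
5. ~s, w0
6. p, w0
7. ~p, w0
Accessibility: w0Rw0
Branch closes: p and ~p both at w0.
Every branch closes (one shown): valid in T, hence also in S4, S5 (every theorem of T is a theorem of S4 and S5).
K-tableau for the negation ~((s | ~p) -> <>(s | ~p)):
1. ~((s | ~p) -> <>(s | ~p)), w0
2. s | ~p, w0
3. ~<>(s | ~p), w0
4. ~p, w0
Complete open branch: countermodel on a K-frame, so not valid in K.

T, S4, S5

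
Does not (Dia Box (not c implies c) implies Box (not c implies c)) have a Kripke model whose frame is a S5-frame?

1. not (Dia Box (not c implies c) implies Box (not c implies c)), w0
2. Dia Box (not c implies c), w0
3. not Box (not c implies c), w0
4. Box (not c implies c), w1
5. not c implies c, w0
6. not c implies c, w1
7. c, w0
8. c, w1
9. not (not c implies c), w2
10. not c, w2
11. not c implies c, w2
12. c, w2
Accessibility: w0Rw0, w0Rw1, w0Rw2, w1Rw0, w1Rw1, w1Rw2, w2Rw0, w2Rw1, w2Rw2
Branch closes: c and not c both at w2.
(One branch shown.) All branches close.

No, unsatisfiable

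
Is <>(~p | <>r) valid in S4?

Tableau for the negation ~<>(~p | <>r):
1. ~<>(~p | <>r), w0
2. ~(~p | <>r), w0   [~<>-rule on 1 via w0Rw0]
3. p, w0   [~|-rule on 2]
4. ~<>r, w0   [~|-rule on 2]
5. ~r, w0   [~<>-rule on 4 via w0Rw0]
Accessibility: w0Rw0
The negation has an open branch (countermodel exists).

Not valid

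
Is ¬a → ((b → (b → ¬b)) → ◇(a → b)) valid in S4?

Yes, valid

Tableau for the negation ¬(¬a → ((b → (b → ¬b)) → ◇(a → b))):
1. ¬(¬a → ((b → (b → ¬b)) → ◇(a → b))), u
2. ¬a, u   [¬→-rule on 1]
3. ¬((b → (b → ¬b)) → ◇(a → b)), u   [¬→-rule on 1]
4. b → (b → ¬b), u   [¬→-rule on 3]
5. ¬◇(a → b), u   [¬→-rule on 3]
6. ¬(a → b), u   [¬◇-rule on 5 via uRu]
7. a, u   [¬→-rule on 6]
8. ¬b, u   [¬→-rule on 6]
Accessibility: uRu
Branch closes: a and ¬a both at u.
All branches of the negation close; one closing branch shown above.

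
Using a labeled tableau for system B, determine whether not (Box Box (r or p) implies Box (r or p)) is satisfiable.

1. not (Box Box (r or p) implies Box (r or p)), u
2. Box Box (r or p), u   [neg-implies-rule on 1]
3. not Box (r or p), u   [neg-implies-rule on 1]
4. Box (r or p), u   [Box-rule on 2 via uRu]
5. r or p, u   [Box-rule on 4 via uRu]
6. p, u   [or-rule on 5 (branches; this branch)]
7. not (r or p), v   [neg-Box-rule on 3: fresh world v, uRv]
8. not r, v   [neg-or-rule on 7]
9. not p, v   [neg-or-rule on 7]
10. Box (r or p), v   [Box-rule on 2 via uRv]
11. r or p, v   [Box-rule on 4 via uRv]
12. p, v   [or-rule on 11 (branches; this branch)]
Accessibility: uRu, uRv, vRu, vRv
Branch closes: p and not p both at v.
Every branch closes; the branch above is one of them.

No, unsatisfiable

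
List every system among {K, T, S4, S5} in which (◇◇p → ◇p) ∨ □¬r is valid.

T-tableau for the negation ¬((◇◇p → ◇p) ∨ □¬r):
1. ¬((◇◇p → ◇p) ∨ □¬r), u
2. ¬(◇◇p → ◇p), u   [¬∨-rule on 1]
3. ¬□¬r, u   [¬∨-rule on 1]
4. ◇◇p, u   [¬→-rule on 2]
5. ¬◇p, u   [¬→-rule on 2]
6. ¬p, u   [¬◇-rule on 5 via uRu]
7. r, v   [¬□-rule on 3: fresh world v, uRv]
8. ¬p, v   [¬◇-rule on 5 via uRv]
9. ◇p, w   [◇-rule on 4: fresh world w, uRw]
10. ¬p, w   [¬◇-rule on 5 via uRw]
11. p, x   [◇-rule on 9: fresh world x, wRx]
Accessibility: uRu, uRv, uRw, vRv, wRw, wRx, xRx
Complete open branch: countermodel on a T-frame, so not valid in T, nor in K (the same frame is also a K-frame).
S4-tableau for the negation ¬((◇◇p → ◇p) ∨ □¬r):
1. ¬((◇◇p → ◇p) ∨ □¬r), u
2. ¬(◇◇p → ◇p), u   [¬∨-rule on 1]
3. ¬□¬r, u   [¬∨-rule on 1]
4. ◇◇p, u   [¬→-rule on 2]
5. ¬◇p, u   [¬→-rule on 2]
6. ¬p, u   [¬◇-rule on 5 via uRu]
7. r, v   [¬□-rule on 3: fresh world v, uRv]
8. ¬p, v   [¬◇-rule on 5 via uRv]
9. ◇p, w   [◇-rule on 4: fresh world w, uRw]
10. ¬p, w   [¬◇-rule on 5 via uRw]
11. p, x   [◇-rule on 9: fresh world x, wRx]
12. ¬p, x   [¬◇-rule on 5 via uRx]
Accessibility: uRu, uRv, uRw, uRx, vRv, wRw, wRx, xRx
Branch closes: p and ¬p both at x.
Every branch closes (one shown): valid in S4, hence also in S5 (every theorem of S4 is a theorem of S5).

S4, S5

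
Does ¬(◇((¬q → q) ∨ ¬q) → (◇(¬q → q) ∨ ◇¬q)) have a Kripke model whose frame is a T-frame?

Unsatisfiable (every branch closes)

1. ¬(◇((¬q → q) ∨ ¬q) → (◇(¬q → q) ∨ ◇¬q)), u
2. ◇((¬q → q) ∨ ¬q), u   [¬→-rule on 1]
3. ¬(◇(¬q → q) ∨ ◇¬q), u   [¬→-rule on 1]
4. ¬◇(¬q → q), u   [¬∨-rule on 3]
5. ¬◇¬q, u   [¬∨-rule on 3]
6. ¬(¬q → q), u   [¬◇-rule on 4 via uRu]
7. ¬q, u   [¬→-rule on 6]
8. q, u   [¬◇-rule on 5 via uRu]
Accessibility: uRu
Branch closes: q and ¬q both at u.
(One branch shown.) All branches close.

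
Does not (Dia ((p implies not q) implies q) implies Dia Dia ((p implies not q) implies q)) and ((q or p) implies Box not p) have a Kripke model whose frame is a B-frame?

No, unsatisfiable

1. not (Dia ((p implies not q) implies q) implies Dia Dia ((p implies not q) implies q)) and ((q or p) implies Box not p), 0
2. not (Dia ((p implies not q) implies q) implies Dia Dia ((p implies not q) implies q)), 0
3. (q or p) implies Box not p, 0
4. Dia ((p implies not q) implies q), 0
5. not Dia Dia ((p implies not q) implies q), 0
6. not Dia ((p implies not q) implies q), 0
7. not ((p implies not q) implies q), 0
8. p implies not q, 0
9. not q, 0
10. Box not p, 0
11. not p, 0
12. (p implies not q) implies q, 1
13. not Dia ((p implies not q) implies q), 1
14. not ((p implies not q) implies q), 1
15. p implies not q, 1
16. not q, 1
17. not p, 1
18. not (p implies not q), 1
19. p, 1
20. q, 1
Accessibility: 0R0, 0R1, 1R0, 1R1
Branch closes: p and not p both at 1.
(One branch shown.) All branches close.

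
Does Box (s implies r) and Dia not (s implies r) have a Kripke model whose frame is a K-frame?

Unsatisfiable

1. Box (s implies r) and Dia not (s implies r), 0
2. Box (s implies r), 0
3. Dia not (s implies r), 0
4. not (s implies r), 1
5. s, 1
6. not r, 1
7. s implies r, 1
8. r, 1
Accessibility: 0R1
Branch closes: r and not r both at 1.
All branches of the tableau close; one closing branch shown above.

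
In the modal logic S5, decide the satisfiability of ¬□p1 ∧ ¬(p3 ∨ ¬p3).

No, unsatisfiable

1. ¬□p1 ∧ ¬(p3 ∨ ¬p3), u
2. ¬□p1, u
3. ¬(p3 ∨ ¬p3), u
4. ¬p3, u
5. p3, u
Accessibility: uRu
Branch closes: p3 and ¬p3 both at u.
All branches of the tableau close; one closing branch shown above.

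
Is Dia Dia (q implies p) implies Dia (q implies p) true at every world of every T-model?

Tableau for the negation not (Dia Dia (q implies p) implies Dia (q implies p)):
1. not (Dia Dia (q implies p) implies Dia (q implies p)), w0
2. Dia Dia (q implies p), w0   [neg-implies-rule on 1]
3. not Dia (q implies p), w0   [neg-implies-rule on 1]
4. not (q implies p), w0   [neg-Dia-rule on 3 via w0Rw0]
5. q, w0   [neg-implies-rule on 4]
6. not p, w0   [neg-implies-rule on 4]
7. Dia (q implies p), w1   [Dia-rule on 2: fresh world w1, w0Rw1]
8. not (q implies p), w1   [neg-Dia-rule on 3 via w0Rw1]
9. q, w1   [neg-implies-rule on 8]
10. not p, w1   [neg-implies-rule on 8]
11. q implies p, w2   [Dia-rule on 7: fresh world w2, w1Rw2]
12. p, w2   [implies-rule on 11 (branches; this branch)]
Accessibility: w0Rw0, w0Rw1, w1Rw1, w1Rw2, w2Rw2
The negation has an open branch (countermodel exists).

Invalid (countermodel exists)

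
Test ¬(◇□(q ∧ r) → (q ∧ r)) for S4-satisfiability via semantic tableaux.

1. ¬(◇□(q ∧ r) → (q ∧ r)), w0
2. ◇□(q ∧ r), w0   [¬→-rule on 1]
3. ¬(q ∧ r), w0   [¬→-rule on 1]
4. ¬r, w0   [¬∧-rule on 3 (branches; this branch)]
5. □(q ∧ r), w1   [◇-rule on 2: fresh world w1, w0Rw1]
6. q ∧ r, w1   [□-rule on 5 via w1Rw1]
7. q, w1   [∧-rule on 6]
8. r, w1   [∧-rule on 6]
Accessibility: w0Rw0, w0Rw1, w1Rw1

Satisfiable (open branch found)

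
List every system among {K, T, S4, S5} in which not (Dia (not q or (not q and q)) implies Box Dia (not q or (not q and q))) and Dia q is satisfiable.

K, T, S4

S4-tableau for the formula:
1. not (Dia (not q or (not q and q)) implies Box Dia (not q or (not q and q))) and Dia q, u
2. not (Dia (not q or (not q and q)) implies Box Dia (not q or (not q and q))), u
3. Dia q, u
4. Dia (not q or (not q and q)), u
5. not Box Dia (not q or (not q and q)), u
6. q, v
7. not q or (not q and q), w
8. not q, w
9. not Dia (not q or (not q and q)), x
10. not (not q or (not q and q)), x
11. q, x
12. not (not q and q), x
Accessibility: uRu, uRv, uRw, uRx, vRv, wRw, xRx
Complete open branch: satisfiable in S4, hence also in K, T (this S4-model is also a K-model and a T-model).
S5-tableau for the formula:
1. not (Dia (not q or (not q and q)) implies Box Dia (not q or (not q and q))) and Dia q, u
2. not (Dia (not q or (not q and q)) implies Box Dia (not q or (not q and q))), u
3. Dia q, u
4. Dia (not q or (not q and q)), u
5. not Box Dia (not q or (not q and q)), u
6. q, v
7. not q or (not q and q), w
8. not q, w
9. not Dia (not q or (not q and q)), x
10. not (not q or (not q and q)), u
11. q, u
12. not (not q and q), u
13. not (not q or (not q and q)), v
14. not (not q and q), v
15. not (not q or (not q and q)), w
16. q, w
17. not (not q and q), w
Accessibility: uRu, uRv, uRw, uRx, vRu, vRv, vRw, vRx, wRu, wRv, wRw, wRx, xRu, xRv, xRw, xRx
Branch closes: q and not q both at w.
Every branch closes (one shown): unsatisfiable in S5.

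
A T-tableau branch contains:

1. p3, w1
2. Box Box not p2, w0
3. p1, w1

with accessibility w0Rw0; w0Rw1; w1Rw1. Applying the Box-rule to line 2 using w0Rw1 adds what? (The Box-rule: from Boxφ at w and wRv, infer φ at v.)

Box not p2, w1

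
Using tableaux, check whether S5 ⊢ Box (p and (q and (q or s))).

Tableau for the negation not Box (p and (q and (q or s))):
1. not Box (p and (q and (q or s))), u
2. not (p and (q and (q or s))), v   [neg-Box-rule on 1: fresh world v, uRv]
3. not (q and (q or s)), v   [neg-and-rule on 2 (branches; this branch)]
4. not (q or s), v   [neg-and-rule on 3 (branches; this branch)]
5. not q, v   [neg-or-rule on 4]
6. not s, v   [neg-or-rule on 4]
Accessibility: uRu, uRv, vRu, vRv
The negation has an open branch (countermodel exists).

No, not valid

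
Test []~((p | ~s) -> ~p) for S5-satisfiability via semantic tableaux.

1. []~((p | ~s) -> ~p), 0
2. ~((p | ~s) -> ~p), 0
3. p | ~s, 0
4. p, 0
5. ~s, 0
Accessibility: 0R0

Satisfiable (open branch found)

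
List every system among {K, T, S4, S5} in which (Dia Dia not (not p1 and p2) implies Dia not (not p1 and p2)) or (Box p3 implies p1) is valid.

T-tableau for the negation not ((Dia Dia not (not p1 and p2) implies Dia not (not p1 and p2)) or (Box p3 implies p1)):
1. not ((Dia Dia not (not p1 and p2) implies Dia not (not p1 and p2)) or (Box p3 implies p1)), u
2. not (Dia Dia not (not p1 and p2) implies Dia not (not p1 and p2)), u
3. not (Box p3 implies p1), u
4. Dia Dia not (not p1 and p2), u
5. not Dia not (not p1 and p2), u
6. Box p3, u
7. not p1, u
8. not p1 and p2, u
9. p2, u
10. p3, u
11. Dia not (not p1 and p2), v
12. not p1 and p2, v
13. not p1, v
14. p2, v
15. p3, v
16. not (not p1 and p2), w
17. not p2, w
Accessibility: uRu, uRv, vRv, vRw, wRw
Complete open branch: countermodel on a T-frame, so not valid in T, nor in K (the same frame is also a K-frame).
S4-tableau for the negation not ((Dia Dia not (not p1 and p2) implies Dia not (not p1 and p2)) or (Box p3 implies p1)):
1. not ((Dia Dia not (not p1 and p2) implies Dia not (not p1 and p2)) or (Box p3 implies p1)), u
2. not (Dia Dia not (not p1 and p2) implies Dia not (not p1 and p2)), u
3. not (Box p3 implies p1), u
4. Dia Dia not (not p1 and p2), u
5. not Dia not (not p1 and p2), u
6. Box p3, u
7. not p1, u
8. not p1 and p2, u
9. p2, u
10. p3, u
11. Dia not (not p1 and p2), v
12. not p1 and p2, v
13. not p1, v
14. p2, v
15. p3, v
16. not (not p1 and p2), w
17. not p1 and p2, w
18. not p1, w
19. p2, w
20. p3, w
21. not p2, w
Accessibility: uRu, uRv, uRw, vRv, vRw, wRw
Branch closes: p2 and not p2 both at w.
Every branch closes (one shown): valid in S4, hence also in S5 (every theorem of S4 is a theorem of S5).

S4, S5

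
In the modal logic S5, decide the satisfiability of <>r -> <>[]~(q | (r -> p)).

Satisfiable (open branch found)

1. <>r -> <>[]~(q | (r -> p)), 0
2. <>[]~(q | (r -> p)), 0
3. []~(q | (r -> p)), 1
4. ~(q | (r -> p)), 0
5. ~q, 0
6. ~(r -> p), 0
7. r, 0
8. ~p, 0
9. ~(q | (r -> p)), 1
10. ~q, 1
11. ~(r -> p), 1
12. r, 1
13. ~p, 1
Accessibility: 0R0, 0R1, 1R0, 1R1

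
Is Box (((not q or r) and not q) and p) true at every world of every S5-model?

Not valid

Tableau for the negation not Box (((not q or r) and not q) and p):
1. not Box (((not q or r) and not q) and p), 0
2. not (((not q or r) and not q) and p), 1   [neg-Box-rule on 1: fresh world 1, 0R1]
3. not p, 1   [neg-and-rule on 2 (branches; this branch)]
Accessibility: 0R0, 0R1, 1R0, 1R1
The negation has an open branch (countermodel exists).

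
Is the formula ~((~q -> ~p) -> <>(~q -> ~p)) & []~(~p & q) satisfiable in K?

1. ~((~q -> ~p) -> <>(~q -> ~p)) & []~(~p & q), w0
2. ~((~q -> ~p) -> <>(~q -> ~p)), w0
3. []~(~p & q), w0
4. ~q -> ~p, w0
5. ~<>(~q -> ~p), w0
6. ~p, w0

Satisfiable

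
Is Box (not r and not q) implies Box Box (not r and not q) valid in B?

Tableau for the negation not (Box (not r and not q) implies Box Box (not r and not q)):
1. not (Box (not r and not q) implies Box Box (not r and not q)), u
2. Box (not r and not q), u   [neg-implies-rule on 1]
3. not Box Box (not r and not q), u   [neg-implies-rule on 1]
4. not r and not q, u   [Box-rule on 2 via uRu]
5. not r, u   [and-rule on 4]
6. not q, u   [and-rule on 4]
7. not Box (not r and not q), v   [neg-Box-rule on 3: fresh world v, uRv]
8. not r and not q, v   [Box-rule on 2 via uRv]
9. not r, v   [and-rule on 8]
10. not q, v   [and-rule on 8]
11. not (not r and not q), w   [neg-Box-rule on 7: fresh world w, vRw]
12. q, w   [neg-and-rule on 11 (branches; this branch)]
Accessibility: uRu, uRv, vRu, vRv, vRw, wRv, wRw
The negation has an open branch (countermodel exists).

Invalid (countermodel exists)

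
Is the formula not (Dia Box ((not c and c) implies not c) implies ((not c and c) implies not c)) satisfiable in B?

1. not (Dia Box ((not c and c) implies not c) implies ((not c and c) implies not c)), 0
2. Dia Box ((not c and c) implies not c), 0
3. not ((not c and c) implies not c), 0
4. not c and c, 0
5. c, 0
6. not c, 0
Accessibility: 0R0
Branch closes: c and not c both at 0.
All branches of the tableau close; one closing branch shown above.

Unsatisfiable (every branch closes)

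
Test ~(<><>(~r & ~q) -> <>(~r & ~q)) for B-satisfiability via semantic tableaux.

1. ~(<><>(~r & ~q) -> <>(~r & ~q)), w0
2. <><>(~r & ~q), w0
3. ~<>(~r & ~q), w0
4. ~(~r & ~q), w0
5. q, w0
6. <>(~r & ~q), w1
7. ~(~r & ~q), w1
8. q, w1
9. ~r & ~q, w2
10. ~r, w2
11. ~q, w2
Accessibility: w0Rw0, w0Rw1, w1Rw0, w1Rw1, w1Rw2, w2Rw1, w2Rw2

Satisfiable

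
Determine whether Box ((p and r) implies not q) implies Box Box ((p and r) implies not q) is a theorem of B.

Tableau for the negation not (Box ((p and r) implies not q) implies Box Box ((p and r) implies not q)):
1. not (Box ((p and r) implies not q) implies Box Box ((p and r) implies not q)), w0
2. Box ((p and r) implies not q), w0
3. not Box Box ((p and r) implies not q), w0
4. (p and r) implies not q, w0
5. not q, w0
6. not Box ((p and r) implies not q), w1
7. (p and r) implies not q, w1
8. not q, w1
9. not ((p and r) implies not q), w2
10. p and r, w2
11. q, w2
12. p, w2
13. r, w2
Accessibility: w0Rw0, w0Rw1, w1Rw0, w1Rw1, w1Rw2, w2Rw1, w2Rw2
The negation has an open branch (countermodel exists).

No, not valid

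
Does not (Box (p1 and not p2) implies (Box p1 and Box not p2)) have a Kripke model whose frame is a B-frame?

1. not (Box (p1 and not p2) implies (Box p1 and Box not p2)), u
2. Box (p1 and not p2), u
3. not (Box p1 and Box not p2), u
4. p1 and not p2, u
5. p1, u
6. not p2, u
7. not Box not p2, u
8. p2, v
9. p1 and not p2, v
10. p1, v
11. not p2, v
Accessibility: uRu, uRv, vRu, vRv
Branch closes: p2 and not p2 both at v.
Every branch closes; the branch above is one of them.

Unsatisfiable (every branch closes)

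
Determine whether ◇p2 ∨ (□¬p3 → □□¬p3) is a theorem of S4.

Tableau for the negation ¬(◇p2 ∨ (□¬p3 → □□¬p3)):
1. ¬(◇p2 ∨ (□¬p3 → □□¬p3)), w0
2. ¬◇p2, w0
3. ¬(□¬p3 → □□¬p3), w0
4. □¬p3, w0
5. ¬□□¬p3, w0
6. ¬p2, w0
7. ¬p3, w0
8. ¬□¬p3, w1
9. ¬p2, w1
10. ¬p3, w1
11. p3, w2
12. ¬p2, w2
13. ¬p3, w2
Accessibility: w0Rw0, w0Rw1, w0Rw2, w1Rw1, w1Rw2, w2Rw2
Branch closes: p3 and ¬p3 both at w2.
All branches of the negation close; one closing branch shown above.

Valid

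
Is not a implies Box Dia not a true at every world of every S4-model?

Not valid

Tableau for the negation not (not a implies Box Dia not a):
1. not (not a implies Box Dia not a), w0
2. not a, w0   [neg-implies-rule on 1]
3. not Box Dia not a, w0   [neg-implies-rule on 1]
4. not Dia not a, w1   [neg-Box-rule on 3: fresh world w1, w0Rw1]
5. a, w1   [neg-Dia-rule on 4 via w1Rw1]
Accessibility: w0Rw0, w0Rw1, w1Rw1
The negation has an open branch (countermodel exists).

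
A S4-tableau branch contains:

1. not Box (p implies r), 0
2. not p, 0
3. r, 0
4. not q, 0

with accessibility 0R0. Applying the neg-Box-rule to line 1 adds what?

a fresh world 1 with 0R1, and not (p implies r) at 1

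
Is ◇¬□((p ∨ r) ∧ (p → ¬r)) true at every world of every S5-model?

Invalid (countermodel exists)

Tableau for the negation ¬◇¬□((p ∨ r) ∧ (p → ¬r)):
1. ¬◇¬□((p ∨ r) ∧ (p → ¬r)), 0
2. □((p ∨ r) ∧ (p → ¬r)), 0
3. (p ∨ r) ∧ (p → ¬r), 0
4. p ∨ r, 0
5. p → ¬r, 0
6. r, 0
7. ¬p, 0
Accessibility: 0R0
The negation has an open branch (countermodel exists).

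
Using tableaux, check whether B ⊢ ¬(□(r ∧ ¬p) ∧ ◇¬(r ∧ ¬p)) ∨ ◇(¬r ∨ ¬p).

Tableau for the negation ¬(¬(□(r ∧ ¬p) ∧ ◇¬(r ∧ ¬p)) ∨ ◇(¬r ∨ ¬p)):
1. ¬(¬(□(r ∧ ¬p) ∧ ◇¬(r ∧ ¬p)) ∨ ◇(¬r ∨ ¬p)), 0
2. □(r ∧ ¬p) ∧ ◇¬(r ∧ ¬p), 0   [¬∨-rule on 1]
3. ¬◇(¬r ∨ ¬p), 0   [¬∨-rule on 1]
4. □(r ∧ ¬p), 0   [∧-rule on 2]
5. ◇¬(r ∧ ¬p), 0   [∧-rule on 2]
6. ¬(¬r ∨ ¬p), 0   [¬◇-rule on 3 via 0R0]
7. r, 0   [¬∨-rule on 6]
8. p, 0   [¬∨-rule on 6]
9. r ∧ ¬p, 0   [□-rule on 4 via 0R0]
10. ¬p, 0   [∧-rule on 9]
Accessibility: 0R0
Branch closes: p and ¬p both at 0.
Every branch of the negation's tableau closes; the branch above is one of them.

Valid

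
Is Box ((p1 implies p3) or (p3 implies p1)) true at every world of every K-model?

Valid in K

Tableau for the negation not Box ((p1 implies p3) or (p3 implies p1)):
1. not Box ((p1 implies p3) or (p3 implies p1)), w0
2. not ((p1 implies p3) or (p3 implies p1)), w1
3. not (p1 implies p3), w1
4. not (p3 implies p1), w1
5. p1, w1
6. not p3, w1
7. p3, w1
8. not p1, w1
Accessibility: w0Rw1
Branch closes: p3 and not p3 both at w1.
Every branch of the negation's tableau closes; the branch above is one of them.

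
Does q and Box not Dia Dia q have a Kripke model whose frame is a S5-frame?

No, unsatisfiable

1. q and Box not Dia Dia q, 0
2. q, 0
3. Box not Dia Dia q, 0
4. not Dia Dia q, 0
5. not Dia q, 0
6. not q, 0
Accessibility: 0R0
Branch closes: q and not q both at 0.
(One branch shown.) All branches close.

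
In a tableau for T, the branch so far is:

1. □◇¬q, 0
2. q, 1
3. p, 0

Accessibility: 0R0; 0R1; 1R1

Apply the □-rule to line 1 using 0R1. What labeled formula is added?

◇¬q, 1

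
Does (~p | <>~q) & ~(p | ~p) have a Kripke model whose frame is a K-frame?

1. (~p | <>~q) & ~(p | ~p), 0
2. ~p | <>~q, 0   [&-rule on 1]
3. ~(p | ~p), 0   [&-rule on 1]
4. ~p, 0   [~|-rule on 3]
5. p, 0   [~|-rule on 3]
Branch closes: p and ~p both at 0.
Every branch closes; the branch above is one of them.

Unsatisfiable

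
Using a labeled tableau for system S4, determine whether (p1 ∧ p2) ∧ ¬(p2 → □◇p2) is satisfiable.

1. (p1 ∧ p2) ∧ ¬(p2 → □◇p2), w0
2. p1 ∧ p2, w0   [∧-rule on 1]
3. ¬(p2 → □◇p2), w0   [∧-rule on 1]
4. p1, w0   [∧-rule on 2]
5. p2, w0   [∧-rule on 2]
6. ¬□◇p2, w0   [¬→-rule on 3]
7. ¬◇p2, w1   [¬□-rule on 6: fresh world w1, w0Rw1]
8. ¬p2, w1   [¬◇-rule on 7 via w1Rw1]
Accessibility: w0Rw0, w0Rw1, w1Rw1

Satisfiable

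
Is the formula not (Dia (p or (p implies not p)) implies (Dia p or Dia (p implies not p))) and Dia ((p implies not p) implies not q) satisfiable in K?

No, unsatisfiable

1. not (Dia (p or (p implies not p)) implies (Dia p or Dia (p implies not p))) and Dia ((p implies not p) implies not q), u
2. not (Dia (p or (p implies not p)) implies (Dia p or Dia (p implies not p))), u
3. Dia ((p implies not p) implies not q), u
4. Dia (p or (p implies not p)), u
5. not (Dia p or Dia (p implies not p)), u
6. not Dia p, u
7. not Dia (p implies not p), u
8. (p implies not p) implies not q, v
9. not p, v
10. not (p implies not p), v
11. p, v
Accessibility: uRv
Branch closes: p and not p both at v.
(One branch shown.) All branches close.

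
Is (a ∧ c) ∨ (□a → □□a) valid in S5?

Tableau for the negation ¬((a ∧ c) ∨ (□a → □□a)):
1. ¬((a ∧ c) ∨ (□a → □□a)), w0
2. ¬(a ∧ c), w0   [¬∨-rule on 1]
3. ¬(□a → □□a), w0   [¬∨-rule on 1]
4. □a, w0   [¬→-rule on 3]
5. ¬□□a, w0   [¬→-rule on 3]
6. a, w0   [□-rule on 4 via w0Rw0]
7. ¬c, w0   [¬∧-rule on 2 (branches; this branch)]
8. ¬□a, w1   [¬□-rule on 5: fresh world w1, w0Rw1]
9. a, w1   [□-rule on 4 via w0Rw1]
10. ¬a, w2   [¬□-rule on 8: fresh world w2, w1Rw2]
11. a, w2   [□-rule on 4 via w0Rw2]
Accessibility: w0Rw0, w0Rw1, w0Rw2, w1Rw0, w1Rw1, w1Rw2, w2Rw0, w2Rw1, w2Rw2
Branch closes: a and ¬a both at w2.
Every branch of the negation's tableau closes; the branch above is one of them.

Yes, valid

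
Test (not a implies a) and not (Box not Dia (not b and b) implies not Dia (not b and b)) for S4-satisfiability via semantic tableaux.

1. (not a implies a) and not (Box not Dia (not b and b) implies not Dia (not b and b)), 0
2. not a implies a, 0
3. not (Box not Dia (not b and b) implies not Dia (not b and b)), 0
4. Box not Dia (not b and b), 0
5. Dia (not b and b), 0
6. not Dia (not b and b), 0
7. not (not b and b), 0
8. a, 0
9. not b, 0
10. not b and b, 1
11. not b, 1
12. b, 1
Accessibility: 0R0, 0R1, 1R1
Branch closes: b and not b both at 1.
All branches of the tableau close; one closing branch shown above.

Unsatisfiable (every branch closes)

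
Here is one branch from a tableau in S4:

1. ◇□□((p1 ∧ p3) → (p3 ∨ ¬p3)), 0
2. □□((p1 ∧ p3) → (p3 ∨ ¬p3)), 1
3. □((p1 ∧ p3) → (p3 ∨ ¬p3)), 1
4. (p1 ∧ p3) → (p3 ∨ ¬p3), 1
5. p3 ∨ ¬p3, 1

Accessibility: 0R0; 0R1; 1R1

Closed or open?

There is no literal clash: for every atom and world, at most one sign appears.

No, open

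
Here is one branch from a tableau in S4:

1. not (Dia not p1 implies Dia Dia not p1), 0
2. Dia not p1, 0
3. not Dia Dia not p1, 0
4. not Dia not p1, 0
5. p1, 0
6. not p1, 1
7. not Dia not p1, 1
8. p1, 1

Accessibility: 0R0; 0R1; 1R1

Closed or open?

Both p1 and not p1 appear at 1.

Yes, closed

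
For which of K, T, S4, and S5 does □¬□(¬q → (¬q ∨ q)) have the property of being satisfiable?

K-tableau for the formula:
1. □¬□(¬q → (¬q ∨ q)), w0
Complete open branch: satisfiable in K.
T-tableau for the formula:
1. □¬□(¬q → (¬q ∨ q)), w0
2. ¬□(¬q → (¬q ∨ q)), w0
3. ¬(¬q → (¬q ∨ q)), w1
4. ¬q, w1
5. ¬(¬q ∨ q), w1
6. q, w1
Accessibility: w0Rw0, w0Rw1, w1Rw1
Branch closes: q and ¬q both at w1.
Every branch closes (one shown): unsatisfiable in T, hence also in S4, S5 (every S4/S5-frame is a T-frame).

K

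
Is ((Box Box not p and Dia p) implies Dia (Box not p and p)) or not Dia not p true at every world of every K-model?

Tableau for the negation not (((Box Box not p and Dia p) implies Dia (Box not p and p)) or not Dia not p):
1. not (((Box Box not p and Dia p) implies Dia (Box not p and p)) or not Dia not p), w0
2. not ((Box Box not p and Dia p) implies Dia (Box not p and p)), w0
3. Dia not p, w0
4. Box Box not p and Dia p, w0
5. not Dia (Box not p and p), w0
6. Box Box not p, w0
7. Dia p, w0
8. not p, w1
9. not (Box not p and p), w1
10. Box not p, w1
11. p, w2
12. not (Box not p and p), w2
13. Box not p, w2
14. not Box not p, w2
15. p, w3
16. not p, w3
Accessibility: w0Rw1, w0Rw2, w2Rw3
Branch closes: p and not p both at w3.
Every branch of the negation's tableau closes; the branch above is one of them.

Valid in K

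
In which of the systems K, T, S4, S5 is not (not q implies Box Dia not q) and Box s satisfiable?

S5-tableau for the formula:
1. not (not q implies Box Dia not q) and Box s, 0
2. not (not q implies Box Dia not q), 0   [and-rule on 1]
3. Box s, 0   [and-rule on 1]
4. not q, 0   [neg-implies-rule on 2]
5. not Box Dia not q, 0   [neg-implies-rule on 2]
6. s, 0   [Box-rule on 3 via 0R0]
7. not Dia not q, 1   [neg-Box-rule on 5: fresh world 1, 0R1]
8. s, 1   [Box-rule on 3 via 0R1]
9. q, 0   [neg-Dia-rule on 7 via 1R0]
Accessibility: 0R0, 0R1, 1R0, 1R1
Branch closes: q and not q both at 0.
Every branch closes (one shown): unsatisfiable in S5.
S4-tableau for the formula:
1. not (not q implies Box Dia not q) and Box s, 0
2. not (not q implies Box Dia not q), 0   [and-rule on 1]
3. Box s, 0   [and-rule on 1]
4. not q, 0   [neg-implies-rule on 2]
5. not Box Dia not q, 0   [neg-implies-rule on 2]
6. s, 0   [Box-rule on 3 via 0R0]
7. not Dia not q, 1   [neg-Box-rule on 5: fresh world 1, 0R1]
8. s, 1   [Box-rule on 3 via 0R1]
9. q, 1   [neg-Dia-rule on 7 via 1R1]
Accessibility: 0R0, 0R1, 1R1
Complete open branch: satisfiable in S4, hence also in K, T (this S4-model is also a K-model and a T-model).

K, T, S4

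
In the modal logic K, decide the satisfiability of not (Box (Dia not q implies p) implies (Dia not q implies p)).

1. not (Box (Dia not q implies p) implies (Dia not q implies p)), w0
2. Box (Dia not q implies p), w0   [neg-implies-rule on 1]
3. not (Dia not q implies p), w0   [neg-implies-rule on 1]
4. Dia not q, w0   [neg-implies-rule on 3]
5. not p, w0   [neg-implies-rule on 3]
6. not q, w1   [Dia-rule on 4: fresh world w1, w0Rw1]
7. Dia not q implies p, w1   [Box-rule on 2 via w0Rw1]
8. p, w1   [implies-rule on 7 (branches; this branch)]
Accessibility: w0Rw1

Satisfiable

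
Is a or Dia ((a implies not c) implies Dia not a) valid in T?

Valid

Tableau for the negation not (a or Dia ((a implies not c) implies Dia not a)):
1. not (a or Dia ((a implies not c) implies Dia not a)), w0
2. not a, w0
3. not Dia ((a implies not c) implies Dia not a), w0
4. not ((a implies not c) implies Dia not a), w0
5. a implies not c, w0
6. not Dia not a, w0
7. a, w0
Accessibility: w0Rw0
Branch closes: a and not a both at w0.
All branches of the negation close; one closing branch shown above.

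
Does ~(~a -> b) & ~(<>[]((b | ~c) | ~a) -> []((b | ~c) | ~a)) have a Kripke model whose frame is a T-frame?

1. ~(~a -> b) & ~(<>[]((b | ~c) | ~a) -> []((b | ~c) | ~a)), u
2. ~(~a -> b), u
3. ~(<>[]((b | ~c) | ~a) -> []((b | ~c) | ~a)), u
4. ~a, u
5. ~b, u
6. <>[]((b | ~c) | ~a), u
7. ~[]((b | ~c) | ~a), u
8. []((b | ~c) | ~a), v
9. (b | ~c) | ~a, v
10. ~a, v
11. ~((b | ~c) | ~a), w
12. ~(b | ~c), w
13. a, w
14. ~b, w
15. c, w
Accessibility: uRu, uRv, uRw, vRv, wRw

Satisfiable (open branch found)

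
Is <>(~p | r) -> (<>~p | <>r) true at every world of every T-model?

Tableau for the negation ~(<>(~p | r) -> (<>~p | <>r)):
1. ~(<>(~p | r) -> (<>~p | <>r)), w0
2. <>(~p | r), w0
3. ~(<>~p | <>r), w0
4. ~<>~p, w0
5. ~<>r, w0
6. p, w0
7. ~r, w0
8. ~p | r, w1
9. p, w1
10. ~r, w1
11. r, w1
Accessibility: w0Rw0, w0Rw1, w1Rw1
Branch closes: r and ~r both at w1.
Every branch of the negation's tableau closes; the branch above is one of them.

Yes, valid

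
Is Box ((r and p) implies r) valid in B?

Yes, valid

Tableau for the negation not Box ((r and p) implies r):
1. not Box ((r and p) implies r), u
2. not ((r and p) implies r), v
3. r and p, v
4. not r, v
5. r, v
6. p, v
Accessibility: uRu, uRv, vRu, vRv
Branch closes: r and not r both at v.
Every branch of the negation's tableau closes; the branch above is one of them.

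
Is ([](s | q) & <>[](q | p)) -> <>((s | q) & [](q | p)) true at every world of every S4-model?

Tableau for the negation ~(([](s | q) & <>[](q | p)) -> <>((s | q) & [](q | p))):
1. ~(([](s | q) & <>[](q | p)) -> <>((s | q) & [](q | p))), u
2. [](s | q) & <>[](q | p), u
3. ~<>((s | q) & [](q | p)), u
4. [](s | q), u
5. <>[](q | p), u
6. ~((s | q) & [](q | p)), u
7. s | q, u
8. ~[](q | p), u
9. q, u
10. [](q | p), v
11. ~((s | q) & [](q | p)), v
12. s | q, v
13. q | p, v
14. ~[](q | p), v
15. q, v
16. p, v
17. ~(q | p), w
18. ~q, w
19. ~p, w
20. ~((s | q) & [](q | p)), w
21. s | q, w
22. ~[](q | p), w
23. s, w
24. ~(q | p), x
25. ~q, x
26. ~p, x
27. ~((s | q) & [](q | p)), x
28. s | q, x
29. q | p, x
30. ~[](q | p), x
31. s, x
32. p, x
Accessibility: uRu, uRv, uRw, uRx, vRv, vRx, wRw, xRx
Branch closes: p and ~p both at x.
All branches of the negation close; one closing branch shown above.

Valid in S4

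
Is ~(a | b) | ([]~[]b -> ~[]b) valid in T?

Valid

Tableau for the negation ~(~(a | b) | ([]~[]b -> ~[]b)):
1. ~(~(a | b) | ([]~[]b -> ~[]b)), u
2. a | b, u
3. ~([]~[]b -> ~[]b), u
4. []~[]b, u
5. []b, u
6. ~[]b, u
7. b, u
8. ~b, v
9. ~[]b, v
10. b, v
Accessibility: uRu, uRv, vRv
Branch closes: b and ~b both at v.
Every branch of the negation's tableau closes; the branch above is one of them.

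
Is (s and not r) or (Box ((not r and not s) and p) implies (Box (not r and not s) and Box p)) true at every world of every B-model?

Valid in B

Tableau for the negation not ((s and not r) or (Box ((not r and not s) and p) implies (Box (not r and not s) and Box p))):
1. not ((s and not r) or (Box ((not r and not s) and p) implies (Box (not r and not s) and Box p))), 0
2. not (s and not r), 0
3. not (Box ((not r and not s) and p) implies (Box (not r and not s) and Box p)), 0
4. Box ((not r and not s) and p), 0
5. not (Box (not r and not s) and Box p), 0
6. (not r and not s) and p, 0
7. not r and not s, 0
8. p, 0
9. not r, 0
10. not s, 0
11. not Box (not r and not s), 0
12. not (not r and not s), 1
13. (not r and not s) and p, 1
14. not r and not s, 1
15. p, 1
16. not r, 1
17. not s, 1
18. s, 1
Accessibility: 0R0, 0R1, 1R0, 1R1
Branch closes: s and not s both at 1.
Every branch of the negation's tableau closes; the branch above is one of them.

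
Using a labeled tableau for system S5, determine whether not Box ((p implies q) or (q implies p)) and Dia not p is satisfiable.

Unsatisfiable (every branch closes)

1. not Box ((p implies q) or (q implies p)) and Dia not p, u
2. not Box ((p implies q) or (q implies p)), u   [and-rule on 1]
3. Dia not p, u   [and-rule on 1]
4. not ((p implies q) or (q implies p)), v   [neg-Box-rule on 2: fresh world v, uRv]
5. not (p implies q), v   [neg-or-rule on 4]
6. not (q implies p), v   [neg-or-rule on 4]
7. p, v   [neg-implies-rule on 5]
8. not q, v   [neg-implies-rule on 5]
9. q, v   [neg-implies-rule on 6]
10. not p, v   [neg-implies-rule on 6]
Accessibility: uRu, uRv, vRu, vRv
Branch closes: q and not q both at v.
All branches of the tableau close; one closing branch shown above.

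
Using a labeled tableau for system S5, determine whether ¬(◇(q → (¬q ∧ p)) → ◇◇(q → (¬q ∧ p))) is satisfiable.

1. ¬(◇(q → (¬q ∧ p)) → ◇◇(q → (¬q ∧ p))), 0
2. ◇(q → (¬q ∧ p)), 0   [¬→-rule on 1]
3. ¬◇◇(q → (¬q ∧ p)), 0   [¬→-rule on 1]
4. ¬◇(q → (¬q ∧ p)), 0   [¬◇-rule on 3 via 0R0]
5. ¬(q → (¬q ∧ p)), 0   [¬◇-rule on 4 via 0R0]
6. q, 0   [¬→-rule on 5]
7. ¬(¬q ∧ p), 0   [¬→-rule on 5]
8. ¬p, 0   [¬∧-rule on 7 (branches; this branch)]
9. q → (¬q ∧ p), 1   [◇-rule on 2: fresh world 1, 0R1]
10. ¬◇(q → (¬q ∧ p)), 1   [¬◇-rule on 3 via 0R1]
11. ¬(q → (¬q ∧ p)), 1   [¬◇-rule on 4 via 0R1]
12. q, 1   [¬→-rule on 11]
13. ¬(¬q ∧ p), 1   [¬→-rule on 11]
14. ¬q ∧ p, 1   [→-rule on 9 (branches; this branch)]
15. ¬q, 1   [∧-rule on 14]
16. p, 1   [∧-rule on 14]
Accessibility: 0R0, 0R1, 1R0, 1R1
Branch closes: q and ¬q both at 1.
Every branch closes; the branch above is one of them.

No, unsatisfiable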